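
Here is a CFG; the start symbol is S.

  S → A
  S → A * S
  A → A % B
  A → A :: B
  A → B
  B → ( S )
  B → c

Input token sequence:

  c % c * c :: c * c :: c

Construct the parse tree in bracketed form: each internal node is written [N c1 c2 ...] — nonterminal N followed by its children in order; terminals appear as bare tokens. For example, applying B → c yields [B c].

S
A * S
A % B * S
B % B * S
c % B * S
c % c * S
c % c * A * S
c % c * A :: B * S
c % c * B :: B * S
c % c * c :: B * S
c % c * c :: c * S
c % c * c :: c * A
c % c * c :: c * A :: B
c % c * c :: c * B :: B
c % c * c :: c * c :: B
c % c * c :: c * c :: c

[S [A [A [B c]] % [B c]] * [S [A [A [B c]] :: [B c]] * [S [A [A [B c]] :: [B c]]]]]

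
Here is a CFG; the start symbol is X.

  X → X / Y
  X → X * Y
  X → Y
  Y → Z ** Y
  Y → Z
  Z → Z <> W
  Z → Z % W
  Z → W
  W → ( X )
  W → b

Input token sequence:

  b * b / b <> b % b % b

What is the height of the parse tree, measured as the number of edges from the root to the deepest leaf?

[X [X [X [Y [Z [W b]]]] * [Y [Z [W b]]]] / [Y [Z [Z [Z [Z [W b]] <> [W b]] % [W b]] % [W b]]]]

7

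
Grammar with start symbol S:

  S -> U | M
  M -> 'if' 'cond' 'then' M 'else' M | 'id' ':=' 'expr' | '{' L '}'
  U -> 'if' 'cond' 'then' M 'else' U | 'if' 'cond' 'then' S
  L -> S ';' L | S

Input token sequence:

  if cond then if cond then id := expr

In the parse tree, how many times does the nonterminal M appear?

[S [U if cond then [S [U if cond then [S [M id := expr]]]]]]

1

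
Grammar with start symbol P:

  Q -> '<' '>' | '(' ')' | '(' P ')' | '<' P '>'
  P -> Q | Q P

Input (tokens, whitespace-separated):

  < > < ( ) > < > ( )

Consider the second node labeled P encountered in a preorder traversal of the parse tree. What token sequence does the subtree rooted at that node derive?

< ( ) > < > ( )

[P [Q < >] [P [Q < [P [Q ( )]] >] [P [Q < >] [P [Q ( )]]]]]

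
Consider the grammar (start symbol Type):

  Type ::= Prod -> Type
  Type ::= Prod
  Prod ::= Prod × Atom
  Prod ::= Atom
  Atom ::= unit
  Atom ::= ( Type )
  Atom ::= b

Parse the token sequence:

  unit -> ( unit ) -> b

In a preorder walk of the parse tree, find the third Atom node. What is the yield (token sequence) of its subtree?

unit

[Type [Prod [Atom unit]] -> [Type [Prod [Atom ( [Type [Prod [Atom unit]]] )]] -> [Type [Prod [Atom b]]]]]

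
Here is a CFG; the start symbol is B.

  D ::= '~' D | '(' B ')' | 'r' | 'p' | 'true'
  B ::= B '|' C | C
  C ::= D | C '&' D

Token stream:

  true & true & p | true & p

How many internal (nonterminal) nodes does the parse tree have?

[B [B [C [C [C [D true]] & [D true]] & [D p]]] | [C [C [D true]] & [D p]]]

12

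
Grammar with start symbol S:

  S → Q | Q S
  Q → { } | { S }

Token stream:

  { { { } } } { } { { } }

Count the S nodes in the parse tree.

[S [Q { [S [Q { [S [Q { }]] }]] }] [S [Q { }] [S [Q { [S [Q { }]] }]]]]

6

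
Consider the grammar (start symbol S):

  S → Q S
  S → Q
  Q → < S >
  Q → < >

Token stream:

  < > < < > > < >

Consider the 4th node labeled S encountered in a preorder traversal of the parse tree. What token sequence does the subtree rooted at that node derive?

< >

[S [Q < >] [S [Q < [S [Q < >]] >] [S [Q < >]]]]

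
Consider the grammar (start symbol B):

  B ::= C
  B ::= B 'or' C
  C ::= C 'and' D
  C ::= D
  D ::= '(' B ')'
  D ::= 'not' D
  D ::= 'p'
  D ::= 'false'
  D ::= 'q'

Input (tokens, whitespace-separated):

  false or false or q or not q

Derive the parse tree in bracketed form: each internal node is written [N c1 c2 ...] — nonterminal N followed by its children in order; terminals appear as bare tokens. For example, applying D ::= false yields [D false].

[B [B [B [B [C [D false]]] or [C [D false]]] or [C [D q]]] or [C [D not [D q]]]]

B
B or C
B or C or C
B or C or C or C
C or C or C or C
D or C or C or C
false or C or C or C
false or D or C or C
false or false or C or C
false or false or D or C
false or false or q or C
false or false or q or D
false or false or q or not D
false or false or q or not q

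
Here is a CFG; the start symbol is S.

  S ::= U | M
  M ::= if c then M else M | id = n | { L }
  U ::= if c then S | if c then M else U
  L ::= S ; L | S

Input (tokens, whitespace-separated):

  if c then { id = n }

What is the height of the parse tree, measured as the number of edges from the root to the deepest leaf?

7

[S [U if c then [S [M { [L [S [M id = n]]] }]]]]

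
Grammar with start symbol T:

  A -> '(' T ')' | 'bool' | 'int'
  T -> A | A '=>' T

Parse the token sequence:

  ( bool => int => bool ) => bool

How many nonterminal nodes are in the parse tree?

[T [A ( [T [A bool] => [T [A int] => [T [A bool]]]] )] => [T [A bool]]]

10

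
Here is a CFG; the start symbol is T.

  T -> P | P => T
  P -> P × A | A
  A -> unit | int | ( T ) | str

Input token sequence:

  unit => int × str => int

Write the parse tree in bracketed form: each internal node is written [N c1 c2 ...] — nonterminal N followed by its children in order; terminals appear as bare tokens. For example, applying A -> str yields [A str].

[T [P [A unit]] => [T [P [P [A int]] × [A str]] => [T [P [A int]]]]]

T
P => T
A => T
unit => T
unit => P => T
unit => P × A => T
unit => A × A => T
unit => int × A => T
unit => int × str => T
unit => int × str => P
unit => int × str => A
unit => int × str => int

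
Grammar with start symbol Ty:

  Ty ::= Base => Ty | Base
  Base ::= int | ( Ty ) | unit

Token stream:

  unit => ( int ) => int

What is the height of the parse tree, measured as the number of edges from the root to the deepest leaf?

5

[Ty [Base unit] => [Ty [Base ( [Ty [Base int]] )] => [Ty [Base int]]]]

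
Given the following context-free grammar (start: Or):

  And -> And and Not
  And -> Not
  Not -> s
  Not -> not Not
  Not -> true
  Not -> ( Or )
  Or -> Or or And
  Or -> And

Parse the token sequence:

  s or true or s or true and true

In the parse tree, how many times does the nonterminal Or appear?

4

[Or [Or [Or [Or [And [Not s]]] or [And [Not true]]] or [And [Not s]]] or [And [And [Not true]] and [Not true]]]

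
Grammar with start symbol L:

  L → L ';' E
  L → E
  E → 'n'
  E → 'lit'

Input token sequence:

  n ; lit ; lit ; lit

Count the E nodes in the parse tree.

4

[L [L [L [L [E n]] ; [E lit]] ; [E lit]] ; [E lit]]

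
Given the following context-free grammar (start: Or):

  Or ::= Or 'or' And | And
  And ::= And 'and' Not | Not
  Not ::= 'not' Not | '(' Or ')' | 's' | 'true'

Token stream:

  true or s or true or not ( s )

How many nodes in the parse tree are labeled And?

[Or [Or [Or [Or [And [Not true]]] or [And [Not s]]] or [And [Not true]]] or [And [Not not [Not ( [Or [And [Not s]]] )]]]]

5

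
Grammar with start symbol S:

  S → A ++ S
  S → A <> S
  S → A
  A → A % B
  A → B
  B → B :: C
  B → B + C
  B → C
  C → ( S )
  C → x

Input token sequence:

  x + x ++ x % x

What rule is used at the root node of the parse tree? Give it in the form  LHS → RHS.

S → A ++ S

[S [A [B [B [C x]] + [C x]]] ++ [S [A [A [B [C x]]] % [B [C x]]]]]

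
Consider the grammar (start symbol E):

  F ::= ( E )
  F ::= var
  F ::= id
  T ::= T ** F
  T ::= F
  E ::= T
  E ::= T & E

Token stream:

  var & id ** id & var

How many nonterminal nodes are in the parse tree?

11

[E [T [F var]] & [E [T [T [F id]] ** [F id]] & [E [T [F var]]]]]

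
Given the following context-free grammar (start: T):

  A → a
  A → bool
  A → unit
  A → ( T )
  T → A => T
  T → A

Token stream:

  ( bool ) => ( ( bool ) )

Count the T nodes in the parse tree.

[T [A ( [T [A bool]] )] => [T [A ( [T [A ( [T [A bool]] )]] )]]]

5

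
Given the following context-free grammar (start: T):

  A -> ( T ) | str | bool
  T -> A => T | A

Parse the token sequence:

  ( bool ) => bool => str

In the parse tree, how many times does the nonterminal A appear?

4

[T [A ( [T [A bool]] )] => [T [A bool] => [T [A str]]]]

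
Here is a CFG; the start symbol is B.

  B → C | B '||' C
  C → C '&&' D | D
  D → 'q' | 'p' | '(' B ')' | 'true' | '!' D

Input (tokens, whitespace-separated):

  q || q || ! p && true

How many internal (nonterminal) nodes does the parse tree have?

12

[B [B [B [C [D q]]] || [C [D q]]] || [C [C [D ! [D p]]] && [D true]]]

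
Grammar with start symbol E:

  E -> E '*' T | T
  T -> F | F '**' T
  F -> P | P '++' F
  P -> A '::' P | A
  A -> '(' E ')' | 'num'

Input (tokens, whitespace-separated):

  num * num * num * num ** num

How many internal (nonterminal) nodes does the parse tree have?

24

[E [E [E [E [T [F [P [A num]]]]] * [T [F [P [A num]]]]] * [T [F [P [A num]]]]] * [T [F [P [A num]]] ** [T [F [P [A num]]]]]]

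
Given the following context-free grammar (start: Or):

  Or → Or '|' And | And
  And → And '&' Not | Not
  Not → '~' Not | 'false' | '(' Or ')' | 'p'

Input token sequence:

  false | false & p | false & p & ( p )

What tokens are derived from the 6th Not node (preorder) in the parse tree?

( p )

[Or [Or [Or [And [Not false]]] | [And [And [Not false]] & [Not p]]] | [And [And [And [Not false]] & [Not p]] & [Not ( [Or [And [Not p]]] )]]]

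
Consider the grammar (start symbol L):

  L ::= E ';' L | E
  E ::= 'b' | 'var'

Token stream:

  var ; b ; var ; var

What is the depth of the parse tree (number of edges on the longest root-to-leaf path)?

[L [E var] ; [L [E b] ; [L [E var] ; [L [E var]]]]]

5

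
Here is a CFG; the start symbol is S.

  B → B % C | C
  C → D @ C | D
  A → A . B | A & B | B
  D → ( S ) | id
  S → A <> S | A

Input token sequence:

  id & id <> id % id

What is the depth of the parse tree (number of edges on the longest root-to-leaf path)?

7

[S [A [A [B [C [D id]]]] & [B [C [D id]]]] <> [S [A [B [B [C [D id]]] % [C [D id]]]]]]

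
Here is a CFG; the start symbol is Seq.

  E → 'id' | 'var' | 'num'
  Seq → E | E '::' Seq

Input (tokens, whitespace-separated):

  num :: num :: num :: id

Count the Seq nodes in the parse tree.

[Seq [E num] :: [Seq [E num] :: [Seq [E num] :: [Seq [E id]]]]]

4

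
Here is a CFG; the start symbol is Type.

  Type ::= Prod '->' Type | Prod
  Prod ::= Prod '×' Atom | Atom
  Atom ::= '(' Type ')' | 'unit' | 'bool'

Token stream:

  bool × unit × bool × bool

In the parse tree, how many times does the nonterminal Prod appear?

4

[Type [Prod [Prod [Prod [Prod [Atom bool]] × [Atom unit]] × [Atom bool]] × [Atom bool]]]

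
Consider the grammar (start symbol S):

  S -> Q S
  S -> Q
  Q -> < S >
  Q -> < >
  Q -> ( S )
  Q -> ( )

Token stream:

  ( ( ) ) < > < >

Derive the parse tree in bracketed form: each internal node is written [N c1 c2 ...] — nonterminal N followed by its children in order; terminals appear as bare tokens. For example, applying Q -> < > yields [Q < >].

[S [Q ( [S [Q ( )]] )] [S [Q < >] [S [Q < >]]]]

S
Q S
( S ) S
( Q ) S
( ( ) ) S
( ( ) ) Q S
( ( ) ) < > S
( ( ) ) < > Q
( ( ) ) < > < >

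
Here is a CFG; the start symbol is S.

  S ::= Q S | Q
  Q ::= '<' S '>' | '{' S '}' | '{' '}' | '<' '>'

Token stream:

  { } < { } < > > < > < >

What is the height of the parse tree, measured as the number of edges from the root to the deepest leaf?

[S [Q { }] [S [Q < [S [Q { }] [S [Q < >]]] >] [S [Q < >] [S [Q < >]]]]]

6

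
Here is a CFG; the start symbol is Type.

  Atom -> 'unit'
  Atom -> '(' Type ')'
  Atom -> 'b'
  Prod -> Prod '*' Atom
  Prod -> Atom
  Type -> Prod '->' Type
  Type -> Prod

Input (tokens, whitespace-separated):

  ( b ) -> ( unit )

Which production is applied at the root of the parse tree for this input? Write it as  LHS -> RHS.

Type -> Prod '->' Type

[Type [Prod [Atom ( [Type [Prod [Atom b]]] )]] -> [Type [Prod [Atom ( [Type [Prod [Atom unit]]] )]]]]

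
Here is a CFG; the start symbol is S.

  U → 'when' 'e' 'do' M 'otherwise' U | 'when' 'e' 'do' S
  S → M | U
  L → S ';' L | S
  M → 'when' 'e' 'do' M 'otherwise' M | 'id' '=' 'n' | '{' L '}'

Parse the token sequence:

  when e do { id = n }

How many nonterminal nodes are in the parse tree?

7

[S [U when e do [S [M { [L [S [M id = n]]] }]]]]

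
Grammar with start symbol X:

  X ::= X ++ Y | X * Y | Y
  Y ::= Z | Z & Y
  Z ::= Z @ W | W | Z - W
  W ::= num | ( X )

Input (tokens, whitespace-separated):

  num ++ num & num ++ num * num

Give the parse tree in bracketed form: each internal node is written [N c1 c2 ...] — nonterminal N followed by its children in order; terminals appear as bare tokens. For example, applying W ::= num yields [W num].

[X [X [X [X [Y [Z [W num]]]] ++ [Y [Z [W num]] & [Y [Z [W num]]]]] ++ [Y [Z [W num]]]] * [Y [Z [W num]]]]

X
X * Y
X ++ Y * Y
X ++ Y ++ Y * Y
Y ++ Y ++ Y * Y
Z ++ Y ++ Y * Y
W ++ Y ++ Y * Y
num ++ Y ++ Y * Y
num ++ Z & Y ++ Y * Y
num ++ W & Y ++ Y * Y
num ++ num & Y ++ Y * Y
num ++ num & Z ++ Y * Y
num ++ num & W ++ Y * Y
num ++ num & num ++ Y * Y
num ++ num & num ++ Z * Y
num ++ num & num ++ W * Y
num ++ num & num ++ num * Y
num ++ num & num ++ num * Z
num ++ num & num ++ num * W
num ++ num & num ++ num * num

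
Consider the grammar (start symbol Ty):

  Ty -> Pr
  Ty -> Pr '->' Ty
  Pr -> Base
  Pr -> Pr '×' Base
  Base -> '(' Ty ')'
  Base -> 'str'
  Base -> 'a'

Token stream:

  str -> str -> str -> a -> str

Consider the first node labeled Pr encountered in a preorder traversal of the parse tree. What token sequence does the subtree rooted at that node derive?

str

[Ty [Pr [Base str]] -> [Ty [Pr [Base str]] -> [Ty [Pr [Base str]] -> [Ty [Pr [Base a]] -> [Ty [Pr [Base str]]]]]]]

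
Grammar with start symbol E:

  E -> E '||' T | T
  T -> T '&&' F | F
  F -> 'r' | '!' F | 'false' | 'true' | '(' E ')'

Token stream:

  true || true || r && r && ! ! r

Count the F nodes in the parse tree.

7

[E [E [E [T [F true]]] || [T [F true]]] || [T [T [T [F r]] && [F r]] && [F ! [F ! [F r]]]]]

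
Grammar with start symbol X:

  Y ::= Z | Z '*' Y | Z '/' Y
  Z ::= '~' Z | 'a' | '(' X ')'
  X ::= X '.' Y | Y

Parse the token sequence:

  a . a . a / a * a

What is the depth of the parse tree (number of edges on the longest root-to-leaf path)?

5

[X [X [X [Y [Z a]]] . [Y [Z a]]] . [Y [Z a] / [Y [Z a] * [Y [Z a]]]]]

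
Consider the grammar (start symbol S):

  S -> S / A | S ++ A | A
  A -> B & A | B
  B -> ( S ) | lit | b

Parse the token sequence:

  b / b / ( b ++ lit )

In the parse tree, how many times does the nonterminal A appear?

5

[S [S [S [A [B b]]] / [A [B b]]] / [A [B ( [S [S [A [B b]]] ++ [A [B lit]]] )]]]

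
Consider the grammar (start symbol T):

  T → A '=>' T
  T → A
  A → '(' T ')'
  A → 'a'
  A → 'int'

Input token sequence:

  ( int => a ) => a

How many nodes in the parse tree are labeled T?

4

[T [A ( [T [A int] => [T [A a]]] )] => [T [A a]]]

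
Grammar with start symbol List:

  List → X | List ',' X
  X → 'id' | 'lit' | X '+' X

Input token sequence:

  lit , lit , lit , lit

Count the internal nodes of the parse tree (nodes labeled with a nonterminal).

[List [List [List [List [X lit]] , [X lit]] , [X lit]] , [X lit]]

8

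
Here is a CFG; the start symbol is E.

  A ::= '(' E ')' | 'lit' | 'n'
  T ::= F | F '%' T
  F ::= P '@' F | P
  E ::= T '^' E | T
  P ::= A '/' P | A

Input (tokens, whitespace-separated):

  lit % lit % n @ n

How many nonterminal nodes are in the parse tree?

16

[E [T [F [P [A lit]]] % [T [F [P [A lit]]] % [T [F [P [A n]] @ [F [P [A n]]]]]]]]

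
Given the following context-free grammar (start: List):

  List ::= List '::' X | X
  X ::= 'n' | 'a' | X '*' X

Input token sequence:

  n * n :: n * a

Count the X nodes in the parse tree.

[List [List [X [X n] * [X n]]] :: [X [X n] * [X a]]]

6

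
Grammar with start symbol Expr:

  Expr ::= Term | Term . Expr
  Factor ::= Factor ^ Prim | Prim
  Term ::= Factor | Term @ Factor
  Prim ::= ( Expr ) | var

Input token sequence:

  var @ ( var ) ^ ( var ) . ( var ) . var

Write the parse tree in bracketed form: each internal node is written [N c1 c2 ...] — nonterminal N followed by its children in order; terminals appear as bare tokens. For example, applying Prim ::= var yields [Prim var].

[Expr [Term [Term [Factor [Prim var]]] @ [Factor [Factor [Prim ( [Expr [Term [Factor [Prim var]]]] )]] ^ [Prim ( [Expr [Term [Factor [Prim var]]]] )]]] . [Expr [Term [Factor [Prim ( [Expr [Term [Factor [Prim var]]]] )]]] . [Expr [Term [Factor [Prim var]]]]]]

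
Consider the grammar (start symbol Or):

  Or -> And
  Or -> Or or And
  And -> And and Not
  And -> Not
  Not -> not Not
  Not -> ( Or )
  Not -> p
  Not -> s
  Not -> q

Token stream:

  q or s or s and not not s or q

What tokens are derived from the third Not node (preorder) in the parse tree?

[Or [Or [Or [Or [And [Not q]]] or [And [Not s]]] or [And [And [Not s]] and [Not not [Not not [Not s]]]]] or [And [Not q]]]

s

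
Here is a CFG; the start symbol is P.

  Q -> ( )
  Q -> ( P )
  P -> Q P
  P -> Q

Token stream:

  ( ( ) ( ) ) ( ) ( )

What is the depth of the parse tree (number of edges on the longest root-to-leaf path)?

5

[P [Q ( [P [Q ( )] [P [Q ( )]]] )] [P [Q ( )] [P [Q ( )]]]]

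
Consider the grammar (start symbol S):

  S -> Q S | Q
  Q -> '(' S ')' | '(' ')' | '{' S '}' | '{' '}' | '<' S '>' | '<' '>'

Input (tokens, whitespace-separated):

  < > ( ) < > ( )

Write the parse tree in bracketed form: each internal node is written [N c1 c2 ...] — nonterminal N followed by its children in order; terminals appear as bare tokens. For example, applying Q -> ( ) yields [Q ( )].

S
Q S
< > S
< > Q S
< > ( ) S
< > ( ) Q S
< > ( ) < > S
< > ( ) < > Q
< > ( ) < > ( )

[S [Q < >] [S [Q ( )] [S [Q < >] [S [Q ( )]]]]]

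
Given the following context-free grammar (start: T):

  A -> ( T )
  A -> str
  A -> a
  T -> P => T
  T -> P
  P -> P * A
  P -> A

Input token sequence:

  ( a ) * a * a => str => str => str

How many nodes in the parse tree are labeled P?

[T [P [P [P [A ( [T [P [A a]]] )]] * [A a]] * [A a]] => [T [P [A str]] => [T [P [A str]] => [T [P [A str]]]]]]

7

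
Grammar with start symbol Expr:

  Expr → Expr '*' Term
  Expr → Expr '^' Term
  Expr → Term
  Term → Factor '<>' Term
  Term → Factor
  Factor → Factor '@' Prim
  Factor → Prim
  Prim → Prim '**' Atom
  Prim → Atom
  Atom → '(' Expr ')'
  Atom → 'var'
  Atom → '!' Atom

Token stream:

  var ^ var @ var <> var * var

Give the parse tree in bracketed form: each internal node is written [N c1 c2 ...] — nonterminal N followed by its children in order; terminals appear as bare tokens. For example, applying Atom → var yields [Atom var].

[Expr [Expr [Expr [Term [Factor [Prim [Atom var]]]]] ^ [Term [Factor [Factor [Prim [Atom var]]] @ [Prim [Atom var]]] <> [Term [Factor [Prim [Atom var]]]]]] * [Term [Factor [Prim [Atom var]]]]]

Expr
Expr * Term
Expr ^ Term * Term
Term ^ Term * Term
Factor ^ Term * Term
Prim ^ Term * Term
Atom ^ Term * Term
var ^ Term * Term
var ^ Factor <> Term * Term
var ^ Factor @ Prim <> Term * Term
var ^ Prim @ Prim <> Term * Term
var ^ Atom @ Prim <> Term * Term
var ^ var @ Prim <> Term * Term
var ^ var @ Atom <> Term * Term
var ^ var @ var <> Term * Term
var ^ var @ var <> Factor * Term
var ^ var @ var <> Prim * Term
var ^ var @ var <> Atom * Term
var ^ var @ var <> var * Term
var ^ var @ var <> var * Factor
var ^ var @ var <> var * Prim
var ^ var @ var <> var * Atom
var ^ var @ var <> var * var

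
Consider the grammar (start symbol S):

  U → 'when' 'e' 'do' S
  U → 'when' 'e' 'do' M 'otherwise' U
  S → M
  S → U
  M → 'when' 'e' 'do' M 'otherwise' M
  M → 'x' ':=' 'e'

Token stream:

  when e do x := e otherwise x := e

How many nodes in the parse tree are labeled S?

1

[S [M when e do [M x := e] otherwise [M x := e]]]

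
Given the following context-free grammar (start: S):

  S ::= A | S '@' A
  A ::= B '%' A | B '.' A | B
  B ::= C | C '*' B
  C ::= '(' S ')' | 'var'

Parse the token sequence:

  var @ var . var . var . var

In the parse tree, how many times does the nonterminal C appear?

[S [S [A [B [C var]]]] @ [A [B [C var]] . [A [B [C var]] . [A [B [C var]] . [A [B [C var]]]]]]]

5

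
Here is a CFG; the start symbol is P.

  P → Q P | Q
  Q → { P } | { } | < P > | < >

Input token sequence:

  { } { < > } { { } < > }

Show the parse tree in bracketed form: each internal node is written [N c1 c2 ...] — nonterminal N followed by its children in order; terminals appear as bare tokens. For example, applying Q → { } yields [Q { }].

P
Q P
{ } P
{ } Q P
{ } { P } P
{ } { Q } P
{ } { < > } P
{ } { < > } Q
{ } { < > } { P }
{ } { < > } { Q P }
{ } { < > } { { } P }
{ } { < > } { { } Q }
{ } { < > } { { } < > }

[P [Q { }] [P [Q { [P [Q < >]] }] [P [Q { [P [Q { }] [P [Q < >]]] }]]]]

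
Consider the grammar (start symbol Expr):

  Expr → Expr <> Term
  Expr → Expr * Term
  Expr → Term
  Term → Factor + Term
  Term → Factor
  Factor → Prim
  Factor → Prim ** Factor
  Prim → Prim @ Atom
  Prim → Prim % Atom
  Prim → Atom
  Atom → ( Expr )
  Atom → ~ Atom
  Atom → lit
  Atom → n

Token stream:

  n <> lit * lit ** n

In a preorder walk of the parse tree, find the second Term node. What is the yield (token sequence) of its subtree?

[Expr [Expr [Expr [Term [Factor [Prim [Atom n]]]]] <> [Term [Factor [Prim [Atom lit]]]]] * [Term [Factor [Prim [Atom lit]] ** [Factor [Prim [Atom n]]]]]]

lit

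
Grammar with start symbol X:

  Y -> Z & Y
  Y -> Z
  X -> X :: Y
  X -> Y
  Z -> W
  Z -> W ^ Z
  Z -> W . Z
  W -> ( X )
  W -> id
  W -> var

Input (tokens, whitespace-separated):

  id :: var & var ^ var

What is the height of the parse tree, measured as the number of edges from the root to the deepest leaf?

[X [X [Y [Z [W id]]]] :: [Y [Z [W var]] & [Y [Z [W var] ^ [Z [W var]]]]]]

6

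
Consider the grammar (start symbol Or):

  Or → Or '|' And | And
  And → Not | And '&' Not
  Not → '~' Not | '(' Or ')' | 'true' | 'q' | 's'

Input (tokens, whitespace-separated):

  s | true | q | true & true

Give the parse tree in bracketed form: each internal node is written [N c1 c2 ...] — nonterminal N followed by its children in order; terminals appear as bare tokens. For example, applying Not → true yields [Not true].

[Or [Or [Or [Or [And [Not s]]] | [And [Not true]]] | [And [Not q]]] | [And [And [Not true]] & [Not true]]]

Or
Or | And
Or | And | And
Or | And | And | And
And | And | And | And
Not | And | And | And
s | And | And | And
s | Not | And | And
s | true | And | And
s | true | Not | And
s | true | q | And
s | true | q | And & Not
s | true | q | Not & Not
s | true | q | true & Not
s | true | q | true & true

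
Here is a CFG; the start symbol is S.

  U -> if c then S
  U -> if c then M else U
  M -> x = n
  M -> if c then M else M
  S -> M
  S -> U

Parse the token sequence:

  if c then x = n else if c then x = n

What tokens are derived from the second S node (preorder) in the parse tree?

x = n

[S [U if c then [M x = n] else [U if c then [S [M x = n]]]]]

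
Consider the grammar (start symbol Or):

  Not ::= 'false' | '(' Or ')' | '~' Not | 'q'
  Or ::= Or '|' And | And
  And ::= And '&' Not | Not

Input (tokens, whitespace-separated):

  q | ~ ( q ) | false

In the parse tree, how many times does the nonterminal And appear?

[Or [Or [Or [And [Not q]]] | [And [Not ~ [Not ( [Or [And [Not q]]] )]]]] | [And [Not false]]]

4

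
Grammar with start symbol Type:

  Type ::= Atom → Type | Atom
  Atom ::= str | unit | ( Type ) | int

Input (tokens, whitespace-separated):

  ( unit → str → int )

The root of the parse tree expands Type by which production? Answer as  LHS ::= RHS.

Type ::= Atom

[Type [Atom ( [Type [Atom unit] → [Type [Atom str] → [Type [Atom int]]]] )]]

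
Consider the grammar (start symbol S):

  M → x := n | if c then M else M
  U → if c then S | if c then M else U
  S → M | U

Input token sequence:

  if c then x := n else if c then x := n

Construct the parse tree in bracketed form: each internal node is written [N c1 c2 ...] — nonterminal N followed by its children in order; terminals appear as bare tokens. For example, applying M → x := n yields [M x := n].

S
U
if c then M else U
if c then x := n else U
if c then x := n else if c then S
if c then x := n else if c then M
if c then x := n else if c then x := n

[S [U if c then [M x := n] else [U if c then [S [M x := n]]]]]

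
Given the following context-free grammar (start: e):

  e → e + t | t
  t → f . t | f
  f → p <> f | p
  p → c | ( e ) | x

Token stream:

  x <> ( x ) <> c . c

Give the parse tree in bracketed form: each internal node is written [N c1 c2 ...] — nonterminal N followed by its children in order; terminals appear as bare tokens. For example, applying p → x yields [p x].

[e [t [f [p x] <> [f [p ( [e [t [f [p x]]]] )] <> [f [p c]]]] . [t [f [p c]]]]]

e
t
f . t
p <> f . t
x <> f . t
x <> p <> f . t
x <> ( e ) <> f . t
x <> ( t ) <> f . t
x <> ( f ) <> f . t
x <> ( p ) <> f . t
x <> ( x ) <> f . t
x <> ( x ) <> p . t
x <> ( x ) <> c . t
x <> ( x ) <> c . f
x <> ( x ) <> c . p
x <> ( x ) <> c . c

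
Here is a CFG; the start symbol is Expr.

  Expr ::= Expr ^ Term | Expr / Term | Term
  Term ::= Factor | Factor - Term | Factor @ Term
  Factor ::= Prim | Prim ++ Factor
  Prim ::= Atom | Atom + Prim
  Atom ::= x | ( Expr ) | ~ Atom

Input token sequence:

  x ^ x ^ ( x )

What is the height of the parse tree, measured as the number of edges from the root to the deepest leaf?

[Expr [Expr [Expr [Term [Factor [Prim [Atom x]]]]] ^ [Term [Factor [Prim [Atom x]]]]] ^ [Term [Factor [Prim [Atom ( [Expr [Term [Factor [Prim [Atom x]]]]] )]]]]]

10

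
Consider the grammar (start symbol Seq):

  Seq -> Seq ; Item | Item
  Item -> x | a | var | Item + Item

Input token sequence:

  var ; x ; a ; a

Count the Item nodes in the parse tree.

4

[Seq [Seq [Seq [Seq [Item var]] ; [Item x]] ; [Item a]] ; [Item a]]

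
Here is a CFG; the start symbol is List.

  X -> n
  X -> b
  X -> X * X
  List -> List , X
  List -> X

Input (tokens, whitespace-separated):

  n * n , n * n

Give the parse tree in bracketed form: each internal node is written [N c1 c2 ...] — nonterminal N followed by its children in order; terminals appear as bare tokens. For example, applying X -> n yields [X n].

List
List , X
X , X
X * X , X
n * X , X
n * n , X
n * n , X * X
n * n , n * X
n * n , n * n

[List [List [X [X n] * [X n]]] , [X [X n] * [X n]]]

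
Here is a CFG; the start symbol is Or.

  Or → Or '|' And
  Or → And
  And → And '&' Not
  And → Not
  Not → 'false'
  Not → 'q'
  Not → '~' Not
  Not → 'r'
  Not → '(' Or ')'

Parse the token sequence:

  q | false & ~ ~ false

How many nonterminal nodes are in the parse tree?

[Or [Or [And [Not q]]] | [And [And [Not false]] & [Not ~ [Not ~ [Not false]]]]]

10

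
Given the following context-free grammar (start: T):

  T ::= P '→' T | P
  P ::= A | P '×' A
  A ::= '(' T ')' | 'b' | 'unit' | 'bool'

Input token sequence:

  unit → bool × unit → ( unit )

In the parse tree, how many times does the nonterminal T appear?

[T [P [A unit]] → [T [P [P [A bool]] × [A unit]] → [T [P [A ( [T [P [A unit]]] )]]]]]

4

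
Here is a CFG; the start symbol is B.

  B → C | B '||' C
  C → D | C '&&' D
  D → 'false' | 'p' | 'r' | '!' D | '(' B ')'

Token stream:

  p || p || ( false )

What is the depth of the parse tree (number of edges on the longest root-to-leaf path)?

[B [B [B [C [D p]]] || [C [D p]]] || [C [D ( [B [C [D false]]] )]]]

6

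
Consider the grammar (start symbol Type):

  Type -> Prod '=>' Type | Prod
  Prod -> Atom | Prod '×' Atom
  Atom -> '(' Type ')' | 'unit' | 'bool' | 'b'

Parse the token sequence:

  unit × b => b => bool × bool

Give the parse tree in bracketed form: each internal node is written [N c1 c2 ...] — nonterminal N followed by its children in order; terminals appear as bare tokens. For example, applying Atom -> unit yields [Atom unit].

Type
Prod => Type
Prod × Atom => Type
Atom × Atom => Type
unit × Atom => Type
unit × b => Type
unit × b => Prod => Type
unit × b => Atom => Type
unit × b => b => Type
unit × b => b => Prod
unit × b => b => Prod × Atom
unit × b => b => Atom × Atom
unit × b => b => bool × Atom
unit × b => b => bool × bool

[Type [Prod [Prod [Atom unit]] × [Atom b]] => [Type [Prod [Atom b]] => [Type [Prod [Prod [Atom bool]] × [Atom bool]]]]]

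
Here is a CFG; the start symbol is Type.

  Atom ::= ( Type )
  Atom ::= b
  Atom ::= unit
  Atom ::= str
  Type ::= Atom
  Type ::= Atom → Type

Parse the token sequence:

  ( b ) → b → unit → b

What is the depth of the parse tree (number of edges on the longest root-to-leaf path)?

[Type [Atom ( [Type [Atom b]] )] → [Type [Atom b] → [Type [Atom unit] → [Type [Atom b]]]]]

5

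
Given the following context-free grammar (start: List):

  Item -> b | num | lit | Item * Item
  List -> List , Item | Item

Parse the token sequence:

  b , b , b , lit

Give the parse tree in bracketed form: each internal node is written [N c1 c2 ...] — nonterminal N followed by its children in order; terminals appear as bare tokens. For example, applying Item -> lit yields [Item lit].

List
List , Item
List , Item , Item
List , Item , Item , Item
Item , Item , Item , Item
b , Item , Item , Item
b , b , Item , Item
b , b , b , Item
b , b , b , lit

[List [List [List [List [Item b]] , [Item b]] , [Item b]] , [Item lit]]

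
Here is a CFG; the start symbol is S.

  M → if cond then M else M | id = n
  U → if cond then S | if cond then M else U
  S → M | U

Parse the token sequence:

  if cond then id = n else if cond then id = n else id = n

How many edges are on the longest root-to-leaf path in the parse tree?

4

[S [M if cond then [M id = n] else [M if cond then [M id = n] else [M id = n]]]]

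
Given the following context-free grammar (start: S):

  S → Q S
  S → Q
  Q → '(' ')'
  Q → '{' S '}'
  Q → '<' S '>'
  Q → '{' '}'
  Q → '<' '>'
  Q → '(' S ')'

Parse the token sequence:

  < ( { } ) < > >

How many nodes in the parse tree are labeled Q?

[S [Q < [S [Q ( [S [Q { }]] )] [S [Q < >]]] >]]

4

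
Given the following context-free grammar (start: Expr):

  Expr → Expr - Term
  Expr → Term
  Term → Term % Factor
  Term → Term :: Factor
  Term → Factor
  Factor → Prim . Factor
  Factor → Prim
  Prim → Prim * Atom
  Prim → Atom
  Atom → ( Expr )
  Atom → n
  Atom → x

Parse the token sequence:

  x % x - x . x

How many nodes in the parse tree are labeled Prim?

[Expr [Expr [Term [Term [Factor [Prim [Atom x]]]] % [Factor [Prim [Atom x]]]]] - [Term [Factor [Prim [Atom x]] . [Factor [Prim [Atom x]]]]]]

4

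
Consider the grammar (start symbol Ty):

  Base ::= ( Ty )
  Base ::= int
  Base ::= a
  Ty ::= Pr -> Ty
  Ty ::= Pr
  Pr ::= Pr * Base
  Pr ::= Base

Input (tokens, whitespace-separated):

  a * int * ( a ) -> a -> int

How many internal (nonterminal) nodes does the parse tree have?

16

[Ty [Pr [Pr [Pr [Base a]] * [Base int]] * [Base ( [Ty [Pr [Base a]]] )]] -> [Ty [Pr [Base a]] -> [Ty [Pr [Base int]]]]]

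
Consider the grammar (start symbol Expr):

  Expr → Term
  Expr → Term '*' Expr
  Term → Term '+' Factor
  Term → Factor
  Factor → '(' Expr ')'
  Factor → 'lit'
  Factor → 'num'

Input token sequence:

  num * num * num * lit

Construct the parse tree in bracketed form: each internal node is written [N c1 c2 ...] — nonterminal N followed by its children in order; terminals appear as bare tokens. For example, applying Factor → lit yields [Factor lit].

Expr
Term * Expr
Factor * Expr
num * Expr
num * Term * Expr
num * Factor * Expr
num * num * Expr
num * num * Term * Expr
num * num * Factor * Expr
num * num * num * Expr
num * num * num * Term
num * num * num * Factor
num * num * num * lit

[Expr [Term [Factor num]] * [Expr [Term [Factor num]] * [Expr [Term [Factor num]] * [Expr [Term [Factor lit]]]]]]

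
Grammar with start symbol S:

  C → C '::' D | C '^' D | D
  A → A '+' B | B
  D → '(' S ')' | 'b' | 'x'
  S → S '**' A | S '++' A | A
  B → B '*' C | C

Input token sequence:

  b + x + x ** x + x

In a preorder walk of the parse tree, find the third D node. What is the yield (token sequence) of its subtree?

x

[S [S [A [A [A [B [C [D b]]]] + [B [C [D x]]]] + [B [C [D x]]]]] ** [A [A [B [C [D x]]]] + [B [C [D x]]]]]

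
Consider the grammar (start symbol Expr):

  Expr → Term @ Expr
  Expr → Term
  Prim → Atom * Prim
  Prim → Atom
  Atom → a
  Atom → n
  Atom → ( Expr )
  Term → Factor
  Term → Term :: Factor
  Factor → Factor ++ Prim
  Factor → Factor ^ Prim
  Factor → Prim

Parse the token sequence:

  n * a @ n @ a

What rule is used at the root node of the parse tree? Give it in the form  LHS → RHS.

Expr → Term @ Expr

[Expr [Term [Factor [Prim [Atom n] * [Prim [Atom a]]]]] @ [Expr [Term [Factor [Prim [Atom n]]]] @ [Expr [Term [Factor [Prim [Atom a]]]]]]]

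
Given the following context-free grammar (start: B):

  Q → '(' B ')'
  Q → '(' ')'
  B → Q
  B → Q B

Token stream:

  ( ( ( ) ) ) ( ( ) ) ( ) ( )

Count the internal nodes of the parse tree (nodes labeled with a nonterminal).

14

[B [Q ( [B [Q ( [B [Q ( )]] )]] )] [B [Q ( [B [Q ( )]] )] [B [Q ( )] [B [Q ( )]]]]]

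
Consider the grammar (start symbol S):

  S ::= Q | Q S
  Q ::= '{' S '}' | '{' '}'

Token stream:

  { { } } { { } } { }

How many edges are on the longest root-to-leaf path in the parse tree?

5

[S [Q { [S [Q { }]] }] [S [Q { [S [Q { }]] }] [S [Q { }]]]]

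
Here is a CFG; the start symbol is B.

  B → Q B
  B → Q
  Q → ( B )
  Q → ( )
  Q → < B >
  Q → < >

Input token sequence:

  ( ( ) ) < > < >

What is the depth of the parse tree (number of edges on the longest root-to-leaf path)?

4

[B [Q ( [B [Q ( )]] )] [B [Q < >] [B [Q < >]]]]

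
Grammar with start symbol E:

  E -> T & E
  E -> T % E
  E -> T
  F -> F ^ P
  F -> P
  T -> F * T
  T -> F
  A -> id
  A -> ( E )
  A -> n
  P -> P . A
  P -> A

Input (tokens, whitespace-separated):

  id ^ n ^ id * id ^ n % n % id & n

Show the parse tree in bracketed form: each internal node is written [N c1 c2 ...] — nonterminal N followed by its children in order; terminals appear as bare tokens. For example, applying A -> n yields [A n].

[E [T [F [F [F [P [A id]]] ^ [P [A n]]] ^ [P [A id]]] * [T [F [F [P [A id]]] ^ [P [A n]]]]] % [E [T [F [P [A n]]]] % [E [T [F [P [A id]]]] & [E [T [F [P [A n]]]]]]]]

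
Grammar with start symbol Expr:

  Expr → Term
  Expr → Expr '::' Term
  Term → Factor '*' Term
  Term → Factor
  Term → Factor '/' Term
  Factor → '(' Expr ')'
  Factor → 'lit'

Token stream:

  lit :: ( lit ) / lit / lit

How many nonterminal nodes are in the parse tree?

[Expr [Expr [Term [Factor lit]]] :: [Term [Factor ( [Expr [Term [Factor lit]]] )] / [Term [Factor lit] / [Term [Factor lit]]]]]

13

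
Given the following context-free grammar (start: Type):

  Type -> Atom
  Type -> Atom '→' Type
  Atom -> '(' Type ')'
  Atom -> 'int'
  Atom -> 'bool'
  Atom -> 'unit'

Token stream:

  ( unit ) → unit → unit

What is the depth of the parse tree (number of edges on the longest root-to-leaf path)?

4

[Type [Atom ( [Type [Atom unit]] )] → [Type [Atom unit] → [Type [Atom unit]]]]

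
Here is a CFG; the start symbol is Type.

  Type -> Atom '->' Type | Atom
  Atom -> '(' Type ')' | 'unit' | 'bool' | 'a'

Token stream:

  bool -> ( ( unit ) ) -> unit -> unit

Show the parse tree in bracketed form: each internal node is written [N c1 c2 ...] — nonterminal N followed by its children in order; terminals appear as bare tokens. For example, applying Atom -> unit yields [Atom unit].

[Type [Atom bool] -> [Type [Atom ( [Type [Atom ( [Type [Atom unit]] )]] )] -> [Type [Atom unit] -> [Type [Atom unit]]]]]

Type
Atom -> Type
bool -> Type
bool -> Atom -> Type
bool -> ( Type ) -> Type
bool -> ( Atom ) -> Type
bool -> ( ( Type ) ) -> Type
bool -> ( ( Atom ) ) -> Type
bool -> ( ( unit ) ) -> Type
bool -> ( ( unit ) ) -> Atom -> Type
bool -> ( ( unit ) ) -> unit -> Type
bool -> ( ( unit ) ) -> unit -> Atom
bool -> ( ( unit ) ) -> unit -> unit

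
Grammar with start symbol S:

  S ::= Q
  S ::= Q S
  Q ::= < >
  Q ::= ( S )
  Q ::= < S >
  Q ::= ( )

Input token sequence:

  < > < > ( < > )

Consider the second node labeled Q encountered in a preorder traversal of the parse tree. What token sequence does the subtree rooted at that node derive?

< >

[S [Q < >] [S [Q < >] [S [Q ( [S [Q < >]] )]]]]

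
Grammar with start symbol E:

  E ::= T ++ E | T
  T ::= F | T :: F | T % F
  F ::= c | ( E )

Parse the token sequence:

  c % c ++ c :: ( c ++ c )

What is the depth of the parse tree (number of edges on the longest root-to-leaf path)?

[E [T [T [F c]] % [F c]] ++ [E [T [T [F c]] :: [F ( [E [T [F c]] ++ [E [T [F c]]]] )]]]]

8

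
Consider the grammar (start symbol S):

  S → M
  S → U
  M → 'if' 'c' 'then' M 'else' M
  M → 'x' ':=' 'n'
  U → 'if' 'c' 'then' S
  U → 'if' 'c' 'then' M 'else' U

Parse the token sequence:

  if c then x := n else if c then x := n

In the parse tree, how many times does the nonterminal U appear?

[S [U if c then [M x := n] else [U if c then [S [M x := n]]]]]

2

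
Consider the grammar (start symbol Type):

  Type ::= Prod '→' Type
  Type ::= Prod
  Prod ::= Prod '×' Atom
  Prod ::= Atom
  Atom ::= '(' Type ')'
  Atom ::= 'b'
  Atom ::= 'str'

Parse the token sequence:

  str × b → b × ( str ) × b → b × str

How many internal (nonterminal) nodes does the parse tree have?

[Type [Prod [Prod [Atom str]] × [Atom b]] → [Type [Prod [Prod [Prod [Atom b]] × [Atom ( [Type [Prod [Atom str]]] )]] × [Atom b]] → [Type [Prod [Prod [Atom b]] × [Atom str]]]]]

20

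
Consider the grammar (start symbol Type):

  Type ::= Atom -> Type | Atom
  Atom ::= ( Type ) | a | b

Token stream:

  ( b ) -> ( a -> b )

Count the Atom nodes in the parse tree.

5

[Type [Atom ( [Type [Atom b]] )] -> [Type [Atom ( [Type [Atom a] -> [Type [Atom b]]] )]]]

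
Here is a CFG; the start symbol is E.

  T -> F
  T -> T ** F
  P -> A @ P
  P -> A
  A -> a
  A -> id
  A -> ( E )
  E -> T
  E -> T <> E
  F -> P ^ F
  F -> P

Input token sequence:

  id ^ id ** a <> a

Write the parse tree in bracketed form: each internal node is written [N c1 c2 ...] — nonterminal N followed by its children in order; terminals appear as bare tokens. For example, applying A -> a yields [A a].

E
T <> E
T ** F <> E
F ** F <> E
P ^ F ** F <> E
A ^ F ** F <> E
id ^ F ** F <> E
id ^ P ** F <> E
id ^ A ** F <> E
id ^ id ** F <> E
id ^ id ** P <> E
id ^ id ** A <> E
id ^ id ** a <> E
id ^ id ** a <> T
id ^ id ** a <> F
id ^ id ** a <> P
id ^ id ** a <> A
id ^ id ** a <> a

[E [T [T [F [P [A id]] ^ [F [P [A id]]]]] ** [F [P [A a]]]] <> [E [T [F [P [A a]]]]]]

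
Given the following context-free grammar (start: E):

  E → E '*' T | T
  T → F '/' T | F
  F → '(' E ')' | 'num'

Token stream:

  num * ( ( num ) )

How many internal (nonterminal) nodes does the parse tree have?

12

[E [E [T [F num]]] * [T [F ( [E [T [F ( [E [T [F num]]] )]]] )]]]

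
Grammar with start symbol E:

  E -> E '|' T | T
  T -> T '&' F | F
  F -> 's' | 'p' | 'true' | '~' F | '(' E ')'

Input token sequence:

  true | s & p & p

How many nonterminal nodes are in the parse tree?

[E [E [T [F true]]] | [T [T [T [F s]] & [F p]] & [F p]]]

10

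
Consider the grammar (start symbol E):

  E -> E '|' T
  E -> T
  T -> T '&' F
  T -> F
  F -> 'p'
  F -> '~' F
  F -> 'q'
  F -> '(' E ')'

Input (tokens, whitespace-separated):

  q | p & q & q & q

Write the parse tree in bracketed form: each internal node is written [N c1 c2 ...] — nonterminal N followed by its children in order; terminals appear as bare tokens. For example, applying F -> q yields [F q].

[E [E [T [F q]]] | [T [T [T [T [F p]] & [F q]] & [F q]] & [F q]]]

E
E | T
T | T
F | T
q | T
q | T & F
q | T & F & F
q | T & F & F & F
q | F & F & F & F
q | p & F & F & F
q | p & q & F & F
q | p & q & q & F
q | p & q & q & q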